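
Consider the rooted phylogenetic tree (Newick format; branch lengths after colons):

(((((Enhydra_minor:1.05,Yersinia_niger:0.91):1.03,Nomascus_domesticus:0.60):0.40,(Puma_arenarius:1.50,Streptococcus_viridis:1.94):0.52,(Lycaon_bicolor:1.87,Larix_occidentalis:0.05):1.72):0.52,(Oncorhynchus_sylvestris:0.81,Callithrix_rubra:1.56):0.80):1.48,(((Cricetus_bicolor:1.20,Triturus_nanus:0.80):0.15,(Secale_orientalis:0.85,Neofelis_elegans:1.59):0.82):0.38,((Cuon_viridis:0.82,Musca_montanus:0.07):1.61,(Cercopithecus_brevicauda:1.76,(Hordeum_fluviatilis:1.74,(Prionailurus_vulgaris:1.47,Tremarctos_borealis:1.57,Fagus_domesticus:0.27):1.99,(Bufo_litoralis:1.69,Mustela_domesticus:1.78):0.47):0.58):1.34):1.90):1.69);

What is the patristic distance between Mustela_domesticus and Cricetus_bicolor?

7.80

The path runs Mustela_domesticus → … → MRCA → … → Cricetus_bicolor; the MRCA is the node subtending (((Cricetus_bicolor,Triturus_nanus),(Secale_orientalis,Neofelis_elegans)),((Cuon_viridis,Musca_montanus),(Cercopithecus_brevicauda,(Hordeum_fluviatilis,(Prionailurus_vulgaris,Tremarctos_borealis,Fagus_domesticus),(Bufo_litoralis,Mustela_domesticus))))).
Branch lengths along that path: 1.78 + 0.47 + 0.58 + 1.34 + 1.90 + 0.38 + 0.15 + 1.20 = 7.80.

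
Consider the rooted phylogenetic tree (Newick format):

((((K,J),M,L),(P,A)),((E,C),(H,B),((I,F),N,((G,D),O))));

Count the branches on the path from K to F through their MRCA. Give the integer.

8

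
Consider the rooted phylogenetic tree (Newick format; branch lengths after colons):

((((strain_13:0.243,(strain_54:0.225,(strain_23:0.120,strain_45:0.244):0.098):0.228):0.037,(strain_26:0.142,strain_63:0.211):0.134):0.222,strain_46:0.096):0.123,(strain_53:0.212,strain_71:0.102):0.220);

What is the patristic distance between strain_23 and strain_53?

1.260

The path runs strain_23 → … → MRCA → … → strain_53; the MRCA is the root of the tree.
Branch lengths along that path: 0.120 + 0.098 + 0.228 + 0.037 + 0.222 + 0.123 + 0.220 + 0.212 = 1.260.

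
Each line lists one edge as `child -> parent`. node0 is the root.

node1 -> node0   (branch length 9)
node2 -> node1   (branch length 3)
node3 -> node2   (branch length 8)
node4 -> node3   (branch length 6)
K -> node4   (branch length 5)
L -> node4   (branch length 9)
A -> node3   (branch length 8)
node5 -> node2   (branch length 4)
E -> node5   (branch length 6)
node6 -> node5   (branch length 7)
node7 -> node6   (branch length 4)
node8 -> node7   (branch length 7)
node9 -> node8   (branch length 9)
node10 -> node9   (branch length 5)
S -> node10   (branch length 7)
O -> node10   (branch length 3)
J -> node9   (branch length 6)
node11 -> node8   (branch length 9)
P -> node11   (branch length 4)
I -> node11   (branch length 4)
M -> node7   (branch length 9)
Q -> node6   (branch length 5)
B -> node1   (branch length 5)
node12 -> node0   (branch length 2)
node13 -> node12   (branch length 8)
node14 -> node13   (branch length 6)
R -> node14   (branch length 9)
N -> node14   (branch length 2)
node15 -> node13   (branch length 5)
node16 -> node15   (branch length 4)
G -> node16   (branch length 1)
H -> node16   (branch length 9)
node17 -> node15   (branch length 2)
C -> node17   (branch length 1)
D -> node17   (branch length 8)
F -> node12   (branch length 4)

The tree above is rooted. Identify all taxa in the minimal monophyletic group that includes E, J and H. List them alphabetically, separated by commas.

A, B, C, D, E, F, G, H, I, J, K, L, M, N, O, P, Q, R, S

Tracing E: it sits inside (E,(((((S,O),J),(P,I)),M),Q)).
Tracing J: it sits inside ((S,O),J).
Tracing H: it sits inside (G,H).
The smallest clade enclosing all 3 is the whole tree (their MRCA is the root), so the answer is all 19 tips in alphabetical order.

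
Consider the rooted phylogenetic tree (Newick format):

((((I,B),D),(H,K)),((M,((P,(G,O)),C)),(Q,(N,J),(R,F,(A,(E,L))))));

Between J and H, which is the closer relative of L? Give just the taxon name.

The MRCA of L and J subtends (Q,(N,J),(R,F,(A,(E,L)))) (8 taxa).
The MRCA of L and H is the root, subtending the entire tree (18 taxa).
The first is nested inside the second, so L shares a more recent common ancestor with J.

J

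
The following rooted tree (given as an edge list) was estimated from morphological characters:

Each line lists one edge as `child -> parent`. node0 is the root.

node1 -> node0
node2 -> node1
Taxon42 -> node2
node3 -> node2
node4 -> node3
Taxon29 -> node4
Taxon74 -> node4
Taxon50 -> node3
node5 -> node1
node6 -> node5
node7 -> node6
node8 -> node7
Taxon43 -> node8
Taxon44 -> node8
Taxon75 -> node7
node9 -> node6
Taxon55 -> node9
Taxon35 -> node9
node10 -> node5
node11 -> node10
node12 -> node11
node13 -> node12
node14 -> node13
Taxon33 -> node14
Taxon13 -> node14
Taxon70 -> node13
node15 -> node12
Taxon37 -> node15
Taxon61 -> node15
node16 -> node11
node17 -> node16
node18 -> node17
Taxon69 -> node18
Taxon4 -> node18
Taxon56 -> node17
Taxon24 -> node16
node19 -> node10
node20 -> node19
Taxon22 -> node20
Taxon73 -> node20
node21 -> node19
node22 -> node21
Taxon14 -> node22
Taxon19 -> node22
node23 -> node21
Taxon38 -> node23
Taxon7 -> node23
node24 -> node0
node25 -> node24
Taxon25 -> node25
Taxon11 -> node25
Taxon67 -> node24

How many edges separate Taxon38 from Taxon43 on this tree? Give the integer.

The MRCA of Taxon38 and Taxon43 is the node subtending ((((Taxon43,Taxon44),Taxon75),(Taxon55,Taxon35)),(((((Taxon33,Taxon13),Taxon70),(Taxon37,Taxon61)),(((Taxon69,Taxon4),Taxon56),Taxon24)),((Taxon22,Taxon73),((Taxon14,Taxon19),(Taxon38,Taxon7))))).
From Taxon38 up to that node: 5 branches. From Taxon43 up to the same node: 4 branches. Total: 5 + 4 = 9.

9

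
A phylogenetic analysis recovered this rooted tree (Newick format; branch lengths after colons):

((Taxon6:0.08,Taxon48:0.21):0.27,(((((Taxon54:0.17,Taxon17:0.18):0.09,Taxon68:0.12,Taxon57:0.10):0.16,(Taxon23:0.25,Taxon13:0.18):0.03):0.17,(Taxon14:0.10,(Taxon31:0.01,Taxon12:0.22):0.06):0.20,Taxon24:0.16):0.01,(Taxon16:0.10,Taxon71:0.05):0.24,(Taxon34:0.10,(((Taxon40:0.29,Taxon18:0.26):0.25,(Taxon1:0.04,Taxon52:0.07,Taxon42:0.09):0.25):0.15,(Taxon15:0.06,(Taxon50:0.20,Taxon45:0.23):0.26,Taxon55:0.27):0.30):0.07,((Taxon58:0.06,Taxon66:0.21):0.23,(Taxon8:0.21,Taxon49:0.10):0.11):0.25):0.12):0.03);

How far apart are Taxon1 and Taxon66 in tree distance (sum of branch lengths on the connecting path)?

The path runs Taxon1 → … → MRCA → … → Taxon66; the MRCA is the node subtending (Taxon34,(((Taxon40,Taxon18),(Taxon1,Taxon52,Taxon42)),(Taxon15,(Taxon50,Taxon45),Taxon55)),((Taxon58,Taxon66),(Taxon8,Taxon49))).
Branch lengths along that path: 0.04 + 0.25 + 0.15 + 0.07 + 0.25 + 0.23 + 0.21 = 1.20.

1.20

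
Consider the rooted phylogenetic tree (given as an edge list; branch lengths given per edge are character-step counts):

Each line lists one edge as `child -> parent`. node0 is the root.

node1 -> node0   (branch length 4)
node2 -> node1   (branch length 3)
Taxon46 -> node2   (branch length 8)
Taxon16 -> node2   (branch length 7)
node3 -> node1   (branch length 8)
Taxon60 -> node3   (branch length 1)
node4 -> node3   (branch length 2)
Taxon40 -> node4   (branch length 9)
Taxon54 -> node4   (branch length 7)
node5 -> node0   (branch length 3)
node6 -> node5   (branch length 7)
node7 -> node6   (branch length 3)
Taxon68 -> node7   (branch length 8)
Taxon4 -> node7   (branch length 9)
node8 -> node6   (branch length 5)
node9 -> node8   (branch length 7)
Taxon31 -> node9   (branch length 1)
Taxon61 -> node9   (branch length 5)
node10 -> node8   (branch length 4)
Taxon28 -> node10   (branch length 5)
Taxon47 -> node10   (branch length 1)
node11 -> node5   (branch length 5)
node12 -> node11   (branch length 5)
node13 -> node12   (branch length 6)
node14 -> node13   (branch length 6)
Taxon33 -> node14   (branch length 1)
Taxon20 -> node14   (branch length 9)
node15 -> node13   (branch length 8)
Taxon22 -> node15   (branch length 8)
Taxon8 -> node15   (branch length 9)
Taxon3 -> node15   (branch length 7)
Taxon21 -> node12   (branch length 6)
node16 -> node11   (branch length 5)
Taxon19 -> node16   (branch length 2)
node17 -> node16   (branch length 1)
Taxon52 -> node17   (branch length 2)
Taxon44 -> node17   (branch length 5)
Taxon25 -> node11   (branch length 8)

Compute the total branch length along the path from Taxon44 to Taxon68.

34

The path runs Taxon44 → … → MRCA → … → Taxon68; the MRCA is the node subtending (((Taxon68,Taxon4),((Taxon31,Taxon61),(Taxon28,Taxon47))),((((Taxon33,Taxon20),(Taxon22,Taxon8,Taxon3)),Taxon21),(Taxon19,(Taxon52,Taxon44)),Taxon25)).
Branch lengths along that path: 5 + 1 + 5 + 5 + 7 + 3 + 8 = 34.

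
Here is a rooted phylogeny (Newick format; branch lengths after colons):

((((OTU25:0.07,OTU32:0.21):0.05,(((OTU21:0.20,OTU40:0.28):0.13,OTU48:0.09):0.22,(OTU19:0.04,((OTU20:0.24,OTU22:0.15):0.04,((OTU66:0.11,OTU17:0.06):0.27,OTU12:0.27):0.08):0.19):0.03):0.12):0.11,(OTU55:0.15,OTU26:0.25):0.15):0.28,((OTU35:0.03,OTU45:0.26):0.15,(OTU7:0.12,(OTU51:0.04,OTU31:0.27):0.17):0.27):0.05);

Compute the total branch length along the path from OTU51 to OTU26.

The path runs OTU51 → … → MRCA → … → OTU26; the MRCA is the root of the tree.
Branch lengths along that path: 0.04 + 0.17 + 0.27 + 0.05 + 0.28 + 0.15 + 0.25 = 1.21.

1.21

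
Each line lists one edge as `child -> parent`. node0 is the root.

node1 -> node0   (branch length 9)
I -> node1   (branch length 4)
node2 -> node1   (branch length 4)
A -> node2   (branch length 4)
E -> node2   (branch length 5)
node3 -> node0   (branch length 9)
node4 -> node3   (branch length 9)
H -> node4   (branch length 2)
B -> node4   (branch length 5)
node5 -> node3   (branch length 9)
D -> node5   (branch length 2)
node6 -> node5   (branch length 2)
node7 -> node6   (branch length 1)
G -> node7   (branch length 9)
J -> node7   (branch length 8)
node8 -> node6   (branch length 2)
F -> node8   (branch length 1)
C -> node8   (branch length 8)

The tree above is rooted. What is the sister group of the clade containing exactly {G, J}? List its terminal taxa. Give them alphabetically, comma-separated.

C, F

The clade containing exactly {G, J} attaches to the tree at the node subtending ((G,J),(F,C)).
The other lineage descending from that same node — the sister group — is (F,C); its 2 tips in alphabetical order are the answer.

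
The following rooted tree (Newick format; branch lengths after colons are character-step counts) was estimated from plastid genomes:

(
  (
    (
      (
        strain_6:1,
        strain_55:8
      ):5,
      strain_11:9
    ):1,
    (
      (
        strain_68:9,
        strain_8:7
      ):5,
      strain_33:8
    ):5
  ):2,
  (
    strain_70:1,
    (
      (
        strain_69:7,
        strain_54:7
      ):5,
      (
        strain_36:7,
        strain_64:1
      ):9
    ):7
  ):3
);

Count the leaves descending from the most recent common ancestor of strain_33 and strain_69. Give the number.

11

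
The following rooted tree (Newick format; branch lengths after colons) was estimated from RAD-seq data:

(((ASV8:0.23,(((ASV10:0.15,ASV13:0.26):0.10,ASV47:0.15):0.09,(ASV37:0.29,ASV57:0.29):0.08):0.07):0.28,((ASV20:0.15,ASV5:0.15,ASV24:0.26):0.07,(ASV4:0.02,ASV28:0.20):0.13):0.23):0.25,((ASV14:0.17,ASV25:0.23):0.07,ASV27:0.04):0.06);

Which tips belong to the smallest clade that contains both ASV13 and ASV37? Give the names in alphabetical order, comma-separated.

Tracing ASV13: it sits inside (ASV10,ASV13).
Tracing ASV37: it sits inside (ASV37,ASV57).
The smallest clade enclosing both is (((ASV10,ASV13),ASV47),(ASV37,ASV57)); the answer is its 5 terminal taxa in alphabetical order.

ASV10, ASV13, ASV37, ASV47, ASV57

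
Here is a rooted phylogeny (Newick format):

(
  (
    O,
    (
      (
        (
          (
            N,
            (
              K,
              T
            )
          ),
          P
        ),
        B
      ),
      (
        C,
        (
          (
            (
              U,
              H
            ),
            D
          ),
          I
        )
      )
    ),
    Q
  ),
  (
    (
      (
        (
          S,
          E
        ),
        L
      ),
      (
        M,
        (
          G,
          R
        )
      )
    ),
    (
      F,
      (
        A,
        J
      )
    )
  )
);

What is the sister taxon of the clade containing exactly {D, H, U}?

I

The clade containing exactly {D, H, U} attaches to the tree at the node subtending (((U,H),D),I).
The other lineage descending from that same node — the sister group — is the single tip I.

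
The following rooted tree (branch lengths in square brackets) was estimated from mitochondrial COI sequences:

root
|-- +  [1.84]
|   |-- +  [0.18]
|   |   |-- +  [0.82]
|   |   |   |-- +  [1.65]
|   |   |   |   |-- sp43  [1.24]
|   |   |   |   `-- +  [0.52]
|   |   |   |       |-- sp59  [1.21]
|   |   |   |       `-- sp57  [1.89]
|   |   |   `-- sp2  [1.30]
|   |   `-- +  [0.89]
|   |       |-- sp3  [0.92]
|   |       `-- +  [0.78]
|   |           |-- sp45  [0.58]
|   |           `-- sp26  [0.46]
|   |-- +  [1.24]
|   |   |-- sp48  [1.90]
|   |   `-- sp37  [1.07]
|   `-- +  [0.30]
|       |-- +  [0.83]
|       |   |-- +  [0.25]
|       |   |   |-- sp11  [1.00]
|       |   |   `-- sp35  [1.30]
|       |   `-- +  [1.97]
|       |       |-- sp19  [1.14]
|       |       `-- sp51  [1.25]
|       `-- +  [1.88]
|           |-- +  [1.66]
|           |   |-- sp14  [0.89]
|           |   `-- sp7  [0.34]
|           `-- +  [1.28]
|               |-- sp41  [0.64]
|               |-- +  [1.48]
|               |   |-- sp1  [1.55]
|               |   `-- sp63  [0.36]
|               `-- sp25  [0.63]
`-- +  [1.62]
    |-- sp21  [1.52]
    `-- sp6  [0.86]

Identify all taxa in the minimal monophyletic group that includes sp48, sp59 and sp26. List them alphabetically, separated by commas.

Tracing sp48: it sits inside (sp48,sp37).
Tracing sp59: it sits inside (sp59,sp57).
Tracing sp26: it sits inside (sp45,sp26).
The smallest clade enclosing all 3 is ((((sp43,(sp59,sp57)),sp2),(sp3,(sp45,sp26))),(sp48,sp37),(((sp11,sp35),(sp19,sp51)),((sp14,sp7),(sp41,(sp1,sp63),sp25)))); the answer is its 19 terminal taxa in alphabetical order.

sp1, sp11, sp14, sp19, sp2, sp25, sp26, sp3, sp35, sp37, sp41, sp43, sp45, sp48, sp51, sp57, sp59, sp63, sp7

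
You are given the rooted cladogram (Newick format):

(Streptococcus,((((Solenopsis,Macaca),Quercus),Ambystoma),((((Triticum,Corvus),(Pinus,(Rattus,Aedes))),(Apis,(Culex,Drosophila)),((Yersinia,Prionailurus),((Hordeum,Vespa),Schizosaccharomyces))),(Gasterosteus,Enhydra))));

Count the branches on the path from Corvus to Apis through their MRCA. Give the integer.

The MRCA of Corvus and Apis is the node subtending (((Triticum,Corvus),(Pinus,(Rattus,Aedes))),(Apis,(Culex,Drosophila)),((Yersinia,Prionailurus),((Hordeum,Vespa),Schizosaccharomyces))).
From Corvus up to that node: 3 branches. From Apis up to the same node: 2 branches. Total: 3 + 2 = 5.

5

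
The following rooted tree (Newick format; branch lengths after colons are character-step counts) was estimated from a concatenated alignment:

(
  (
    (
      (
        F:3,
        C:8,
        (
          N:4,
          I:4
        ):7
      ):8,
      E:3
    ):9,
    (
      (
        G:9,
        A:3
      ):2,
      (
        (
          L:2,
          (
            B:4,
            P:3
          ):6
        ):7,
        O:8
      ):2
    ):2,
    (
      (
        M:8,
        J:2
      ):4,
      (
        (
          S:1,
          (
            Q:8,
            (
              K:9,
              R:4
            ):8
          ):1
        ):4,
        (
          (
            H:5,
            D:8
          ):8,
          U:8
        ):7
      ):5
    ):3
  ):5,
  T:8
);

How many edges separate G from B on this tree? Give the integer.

The MRCA of G and B is the node subtending ((G,A),((L,(B,P)),O)).
From G up to that node: 2 branches. From B up to the same node: 4 branches. Total: 2 + 4 = 6.

6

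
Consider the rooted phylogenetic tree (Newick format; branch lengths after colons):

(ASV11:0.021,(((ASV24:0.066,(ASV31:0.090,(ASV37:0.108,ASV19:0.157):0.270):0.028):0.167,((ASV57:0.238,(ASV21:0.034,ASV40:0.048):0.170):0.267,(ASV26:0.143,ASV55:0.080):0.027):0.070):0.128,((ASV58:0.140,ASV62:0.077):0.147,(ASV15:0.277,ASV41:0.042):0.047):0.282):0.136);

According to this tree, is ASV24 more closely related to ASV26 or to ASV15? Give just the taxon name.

The MRCA of ASV24 and ASV26 subtends ((ASV24,(ASV31,(ASV37,ASV19))),((ASV57,(ASV21,ASV40)),(ASV26,ASV55))) (9 taxa).
The MRCA of ASV24 and ASV15 subtends (((ASV24,(ASV31,(ASV37,ASV19))),((ASV57,(ASV21,ASV40)),(ASV26,ASV55))),((ASV58,ASV62),(ASV15,ASV41))) (13 taxa).
The first is nested inside the second, so ASV24 shares a more recent common ancestor with ASV26.

ASV26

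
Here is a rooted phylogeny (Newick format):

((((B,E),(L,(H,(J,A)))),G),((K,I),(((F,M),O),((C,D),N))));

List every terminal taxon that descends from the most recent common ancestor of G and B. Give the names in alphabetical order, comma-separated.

A, B, E, G, H, J, L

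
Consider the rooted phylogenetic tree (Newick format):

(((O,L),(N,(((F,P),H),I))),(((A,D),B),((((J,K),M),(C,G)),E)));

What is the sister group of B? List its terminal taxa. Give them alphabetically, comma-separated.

A, D

B attaches to the tree at the node subtending ((A,D),B).
The other lineage descending from that same node — the sister group — is (A,D); its 2 tips in alphabetical order are the answer.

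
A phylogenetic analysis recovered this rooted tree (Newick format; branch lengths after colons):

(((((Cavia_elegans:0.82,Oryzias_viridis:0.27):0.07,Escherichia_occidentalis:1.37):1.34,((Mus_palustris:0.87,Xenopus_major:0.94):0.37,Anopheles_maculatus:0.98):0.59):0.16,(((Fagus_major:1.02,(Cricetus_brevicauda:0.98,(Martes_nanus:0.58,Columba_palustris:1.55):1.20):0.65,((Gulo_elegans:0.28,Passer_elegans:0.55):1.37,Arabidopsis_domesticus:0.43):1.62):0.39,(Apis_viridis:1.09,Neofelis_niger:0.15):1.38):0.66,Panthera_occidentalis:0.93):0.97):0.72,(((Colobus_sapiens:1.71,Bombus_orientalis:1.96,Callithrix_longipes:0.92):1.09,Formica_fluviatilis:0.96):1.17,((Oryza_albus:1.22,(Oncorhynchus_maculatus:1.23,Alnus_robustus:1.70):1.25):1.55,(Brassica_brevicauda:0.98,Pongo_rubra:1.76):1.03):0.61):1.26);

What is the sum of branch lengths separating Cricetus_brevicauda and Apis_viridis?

The path runs Cricetus_brevicauda → … → MRCA → … → Apis_viridis; the MRCA is the node subtending ((Fagus_major,(Cricetus_brevicauda,(Martes_nanus,Columba_palustris)),((Gulo_elegans,Passer_elegans),Arabidopsis_domesticus)),(Apis_viridis,Neofelis_niger)).
Branch lengths along that path: 0.98 + 0.65 + 0.39 + 1.38 + 1.09 = 4.49.

4.49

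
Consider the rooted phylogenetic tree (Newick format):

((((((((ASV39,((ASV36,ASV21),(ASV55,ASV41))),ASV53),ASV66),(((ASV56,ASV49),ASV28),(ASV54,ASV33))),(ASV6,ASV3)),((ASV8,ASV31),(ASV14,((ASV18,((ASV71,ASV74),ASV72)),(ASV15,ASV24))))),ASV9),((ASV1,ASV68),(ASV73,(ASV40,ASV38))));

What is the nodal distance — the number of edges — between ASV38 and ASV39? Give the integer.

12

The MRCA of ASV38 and ASV39 is the root of the tree.
From ASV38 up to that node: 4 branches. From ASV39 up to the same node: 8 branches. Total: 4 + 8 = 12.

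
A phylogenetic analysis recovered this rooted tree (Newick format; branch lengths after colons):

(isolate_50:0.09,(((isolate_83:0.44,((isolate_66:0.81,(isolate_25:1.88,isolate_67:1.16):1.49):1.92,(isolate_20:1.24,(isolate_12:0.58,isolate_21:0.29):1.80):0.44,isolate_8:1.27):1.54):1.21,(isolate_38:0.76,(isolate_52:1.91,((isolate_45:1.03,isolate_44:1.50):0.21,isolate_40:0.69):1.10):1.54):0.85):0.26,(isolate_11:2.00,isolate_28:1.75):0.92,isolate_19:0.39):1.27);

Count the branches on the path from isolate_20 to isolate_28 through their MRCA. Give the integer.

7

The MRCA of isolate_20 and isolate_28 is the node subtending (((isolate_83,((isolate_66,(isolate_25,isolate_67)),(isolate_20,(isolate_12,isolate_21)),isolate_8)),(isolate_38,(isolate_52,((isolate_45,isolate_44),isolate_40)))),(isolate_11,isolate_28),isolate_19).
From isolate_20 up to that node: 5 branches. From isolate_28 up to the same node: 2 branches. Total: 5 + 2 = 7.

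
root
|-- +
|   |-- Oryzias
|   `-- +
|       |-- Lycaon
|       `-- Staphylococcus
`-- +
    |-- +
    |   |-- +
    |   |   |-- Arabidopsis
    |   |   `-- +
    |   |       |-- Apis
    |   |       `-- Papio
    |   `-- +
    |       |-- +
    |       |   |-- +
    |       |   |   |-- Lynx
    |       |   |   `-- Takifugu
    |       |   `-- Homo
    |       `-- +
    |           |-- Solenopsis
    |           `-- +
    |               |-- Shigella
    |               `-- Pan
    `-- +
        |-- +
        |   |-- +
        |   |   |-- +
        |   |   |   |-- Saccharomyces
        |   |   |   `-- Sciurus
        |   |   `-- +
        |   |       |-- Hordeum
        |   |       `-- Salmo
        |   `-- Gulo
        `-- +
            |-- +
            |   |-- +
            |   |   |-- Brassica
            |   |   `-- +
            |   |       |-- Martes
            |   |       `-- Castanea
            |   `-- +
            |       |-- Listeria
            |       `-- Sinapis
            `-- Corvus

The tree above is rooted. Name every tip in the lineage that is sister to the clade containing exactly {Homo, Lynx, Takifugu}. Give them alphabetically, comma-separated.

Pan, Shigella, Solenopsis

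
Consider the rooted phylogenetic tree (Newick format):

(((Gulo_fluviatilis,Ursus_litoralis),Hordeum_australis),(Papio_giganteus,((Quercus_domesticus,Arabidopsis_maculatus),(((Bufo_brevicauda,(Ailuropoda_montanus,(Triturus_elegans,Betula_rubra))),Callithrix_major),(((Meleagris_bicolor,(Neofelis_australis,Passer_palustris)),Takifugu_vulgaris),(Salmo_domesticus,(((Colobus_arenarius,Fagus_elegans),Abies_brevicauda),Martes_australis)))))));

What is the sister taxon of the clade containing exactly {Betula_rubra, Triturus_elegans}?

Ailuropoda_montanus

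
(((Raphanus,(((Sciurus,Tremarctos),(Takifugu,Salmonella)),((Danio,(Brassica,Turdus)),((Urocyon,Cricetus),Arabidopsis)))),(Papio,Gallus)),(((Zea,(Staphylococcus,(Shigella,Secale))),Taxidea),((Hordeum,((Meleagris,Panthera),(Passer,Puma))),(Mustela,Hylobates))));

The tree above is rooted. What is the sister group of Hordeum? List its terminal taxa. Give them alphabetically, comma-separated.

Meleagris, Panthera, Passer, Puma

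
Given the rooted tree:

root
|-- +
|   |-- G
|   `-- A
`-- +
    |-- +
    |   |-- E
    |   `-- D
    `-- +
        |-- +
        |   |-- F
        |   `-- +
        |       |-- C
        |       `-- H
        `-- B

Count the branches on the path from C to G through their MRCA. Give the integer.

7

The MRCA of C and G is the root of the tree.
From C up to that node: 5 branches. From G up to the same node: 2 branches. Total: 5 + 2 = 7.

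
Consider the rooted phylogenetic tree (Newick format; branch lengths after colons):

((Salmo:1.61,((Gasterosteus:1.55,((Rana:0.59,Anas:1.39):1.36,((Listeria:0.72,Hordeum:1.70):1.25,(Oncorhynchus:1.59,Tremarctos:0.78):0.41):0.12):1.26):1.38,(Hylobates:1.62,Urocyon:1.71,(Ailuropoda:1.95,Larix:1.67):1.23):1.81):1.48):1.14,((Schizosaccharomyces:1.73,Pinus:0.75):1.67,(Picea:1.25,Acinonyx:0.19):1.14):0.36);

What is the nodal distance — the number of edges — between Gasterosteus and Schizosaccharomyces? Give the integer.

7

The MRCA of Gasterosteus and Schizosaccharomyces is the root of the tree.
From Gasterosteus up to that node: 4 branches. From Schizosaccharomyces up to the same node: 3 branches. Total: 4 + 3 = 7.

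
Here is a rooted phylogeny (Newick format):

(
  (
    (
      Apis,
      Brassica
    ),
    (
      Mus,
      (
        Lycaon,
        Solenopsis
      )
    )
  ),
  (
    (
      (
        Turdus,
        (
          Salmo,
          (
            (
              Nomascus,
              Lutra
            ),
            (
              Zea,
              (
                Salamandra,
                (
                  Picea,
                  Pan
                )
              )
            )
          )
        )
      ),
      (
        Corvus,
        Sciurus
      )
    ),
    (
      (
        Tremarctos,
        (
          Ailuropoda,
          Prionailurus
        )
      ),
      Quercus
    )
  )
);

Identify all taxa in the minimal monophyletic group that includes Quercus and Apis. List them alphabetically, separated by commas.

Ailuropoda, Apis, Brassica, Corvus, Lutra, Lycaon, Mus, Nomascus, Pan, Picea, Prionailurus, Quercus, Salamandra, Salmo, Sciurus, Solenopsis, Tremarctos, Turdus, Zea

Tracing Quercus: it sits inside ((Tremarctos,(Ailuropoda,Prionailurus)),Quercus).
Tracing Apis: it sits inside (Apis,Brassica).
The smallest clade enclosing both is the whole tree (their MRCA is the root), so the answer is all 19 tips in alphabetical order.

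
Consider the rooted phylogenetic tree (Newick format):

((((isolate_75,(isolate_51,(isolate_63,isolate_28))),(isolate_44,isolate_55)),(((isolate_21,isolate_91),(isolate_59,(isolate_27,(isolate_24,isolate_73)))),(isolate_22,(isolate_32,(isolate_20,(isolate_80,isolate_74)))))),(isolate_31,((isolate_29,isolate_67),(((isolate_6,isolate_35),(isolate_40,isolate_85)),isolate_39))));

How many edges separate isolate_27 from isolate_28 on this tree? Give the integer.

The MRCA of isolate_27 and isolate_28 is the node subtending (((isolate_75,(isolate_51,(isolate_63,isolate_28))),(isolate_44,isolate_55)),(((isolate_21,isolate_91),(isolate_59,(isolate_27,(isolate_24,isolate_73)))),(isolate_22,(isolate_32,(isolate_20,(isolate_80,isolate_74)))))).
From isolate_27 up to that node: 5 branches. From isolate_28 up to the same node: 5 branches. Total: 5 + 5 = 10.

10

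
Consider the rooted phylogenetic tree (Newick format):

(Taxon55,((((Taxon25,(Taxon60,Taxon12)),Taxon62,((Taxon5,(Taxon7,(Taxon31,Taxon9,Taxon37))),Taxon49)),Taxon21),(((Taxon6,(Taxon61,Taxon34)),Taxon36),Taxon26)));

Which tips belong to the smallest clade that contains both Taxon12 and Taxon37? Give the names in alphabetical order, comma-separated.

Taxon12, Taxon25, Taxon31, Taxon37, Taxon49, Taxon5, Taxon60, Taxon62, Taxon7, Taxon9

Tracing Taxon12: it sits inside (Taxon60,Taxon12).
Tracing Taxon37: it sits inside (Taxon31,Taxon9,Taxon37).
The smallest clade enclosing both is ((Taxon25,(Taxon60,Taxon12)),Taxon62,((Taxon5,(Taxon7,(Taxon31,Taxon9,Taxon37))),Taxon49)); the answer is its 10 terminal taxa in alphabetical order.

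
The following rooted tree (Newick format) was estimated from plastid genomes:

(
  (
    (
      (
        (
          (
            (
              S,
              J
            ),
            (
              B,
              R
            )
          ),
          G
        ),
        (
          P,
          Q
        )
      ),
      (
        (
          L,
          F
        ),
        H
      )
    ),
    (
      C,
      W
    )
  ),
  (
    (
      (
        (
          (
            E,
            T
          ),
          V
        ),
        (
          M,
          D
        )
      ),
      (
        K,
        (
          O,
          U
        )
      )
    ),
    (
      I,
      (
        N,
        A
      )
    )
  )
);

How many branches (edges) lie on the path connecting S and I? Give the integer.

10

The MRCA of S and I is the root of the tree.
From S up to that node: 7 branches. From I up to the same node: 3 branches. Total: 7 + 3 = 10.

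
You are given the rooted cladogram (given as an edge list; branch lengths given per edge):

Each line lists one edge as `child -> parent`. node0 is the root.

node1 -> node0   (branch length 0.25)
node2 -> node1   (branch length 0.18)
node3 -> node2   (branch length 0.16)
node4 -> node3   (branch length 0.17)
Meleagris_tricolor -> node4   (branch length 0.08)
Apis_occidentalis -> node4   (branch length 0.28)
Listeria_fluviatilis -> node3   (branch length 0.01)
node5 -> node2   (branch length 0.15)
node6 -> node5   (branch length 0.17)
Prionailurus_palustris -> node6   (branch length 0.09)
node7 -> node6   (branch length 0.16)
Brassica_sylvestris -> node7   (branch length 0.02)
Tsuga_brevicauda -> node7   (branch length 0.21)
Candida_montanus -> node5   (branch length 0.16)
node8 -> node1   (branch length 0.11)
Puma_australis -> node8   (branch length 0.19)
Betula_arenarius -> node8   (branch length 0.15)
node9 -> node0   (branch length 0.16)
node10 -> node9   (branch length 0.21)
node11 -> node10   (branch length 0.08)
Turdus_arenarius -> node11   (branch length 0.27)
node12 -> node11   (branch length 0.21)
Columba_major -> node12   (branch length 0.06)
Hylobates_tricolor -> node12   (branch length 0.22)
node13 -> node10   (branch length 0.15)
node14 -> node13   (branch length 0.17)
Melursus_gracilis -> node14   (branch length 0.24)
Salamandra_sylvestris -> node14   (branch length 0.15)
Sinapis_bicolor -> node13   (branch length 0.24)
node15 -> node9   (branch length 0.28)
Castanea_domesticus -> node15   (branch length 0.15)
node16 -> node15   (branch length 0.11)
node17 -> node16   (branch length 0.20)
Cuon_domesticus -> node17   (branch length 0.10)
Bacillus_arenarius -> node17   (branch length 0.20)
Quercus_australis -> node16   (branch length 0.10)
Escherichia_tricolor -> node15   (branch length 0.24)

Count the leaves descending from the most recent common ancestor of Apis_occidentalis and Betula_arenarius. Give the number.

The MRCA of Apis_occidentalis and Betula_arenarius is the node subtending ((((Meleagris_tricolor,Apis_occidentalis),Listeria_fluviatilis),((Prionailurus_palustris,(Brassica_sylvestris,Tsuga_brevicauda)),Candida_montanus)),(Puma_australis,Betula_arenarius)).
That clade contains 9 terminal taxa: Apis_occidentalis, Betula_arenarius, Brassica_sylvestris, Candida_montanus, Listeria_fluviatilis, Meleagris_tricolor, Prionailurus_palustris, Puma_australis, Tsuga_brevicauda.

9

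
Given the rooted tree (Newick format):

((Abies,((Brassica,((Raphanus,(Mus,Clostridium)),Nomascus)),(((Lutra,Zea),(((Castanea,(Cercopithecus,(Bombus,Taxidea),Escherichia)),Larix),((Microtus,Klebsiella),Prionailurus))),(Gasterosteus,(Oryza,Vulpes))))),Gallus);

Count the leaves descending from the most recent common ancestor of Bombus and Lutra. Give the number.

The MRCA of Bombus and Lutra is the node subtending ((Lutra,Zea),(((Castanea,(Cercopithecus,(Bombus,Taxidea),Escherichia)),Larix),((Microtus,Klebsiella),Prionailurus))).
That clade contains 11 terminal taxa: Bombus, Castanea, Cercopithecus, Escherichia, Klebsiella, Larix, Lutra, Microtus, Prionailurus, Taxidea, Zea.

11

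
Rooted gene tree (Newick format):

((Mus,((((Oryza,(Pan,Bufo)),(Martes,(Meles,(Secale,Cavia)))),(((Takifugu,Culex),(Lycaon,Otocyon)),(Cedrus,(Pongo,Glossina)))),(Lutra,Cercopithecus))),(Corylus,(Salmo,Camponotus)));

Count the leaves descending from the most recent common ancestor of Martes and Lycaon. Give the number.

14

The MRCA of Martes and Lycaon is the node subtending (((Oryza,(Pan,Bufo)),(Martes,(Meles,(Secale,Cavia)))),(((Takifugu,Culex),(Lycaon,Otocyon)),(Cedrus,(Pongo,Glossina)))).
That clade contains 14 terminal taxa: Bufo, Cavia, Cedrus, Culex, Glossina, Lycaon, Martes, Meles, Oryza, Otocyon, Pan, Pongo, Secale, Takifugu.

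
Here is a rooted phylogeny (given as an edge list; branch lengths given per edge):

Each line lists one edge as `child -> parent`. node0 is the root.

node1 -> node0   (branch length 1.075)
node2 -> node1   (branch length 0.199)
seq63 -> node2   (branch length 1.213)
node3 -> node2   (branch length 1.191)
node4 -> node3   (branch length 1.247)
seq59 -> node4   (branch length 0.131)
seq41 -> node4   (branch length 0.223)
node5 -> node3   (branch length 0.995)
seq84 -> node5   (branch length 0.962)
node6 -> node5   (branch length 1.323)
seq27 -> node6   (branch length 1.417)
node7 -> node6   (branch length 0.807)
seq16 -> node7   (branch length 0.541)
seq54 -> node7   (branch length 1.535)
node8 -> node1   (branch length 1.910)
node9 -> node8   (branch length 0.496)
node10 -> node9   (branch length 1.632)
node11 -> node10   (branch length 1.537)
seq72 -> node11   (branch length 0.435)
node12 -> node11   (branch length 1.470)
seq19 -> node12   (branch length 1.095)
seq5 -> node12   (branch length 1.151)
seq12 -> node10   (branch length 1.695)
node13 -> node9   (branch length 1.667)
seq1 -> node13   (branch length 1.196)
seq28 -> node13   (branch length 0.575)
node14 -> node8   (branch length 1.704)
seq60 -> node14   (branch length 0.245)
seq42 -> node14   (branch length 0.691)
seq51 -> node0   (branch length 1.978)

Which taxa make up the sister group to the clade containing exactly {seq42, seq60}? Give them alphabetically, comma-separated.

The clade containing exactly {seq42, seq60} attaches to the tree at the node subtending ((((seq72,(seq19,seq5)),seq12),(seq1,seq28)),(seq60,seq42)).
The other lineage descending from that same node — the sister group — is (((seq72,(seq19,seq5)),seq12),(seq1,seq28)); its 6 tips in alphabetical order are the answer.

seq1, seq12, seq19, seq28, seq5, seq72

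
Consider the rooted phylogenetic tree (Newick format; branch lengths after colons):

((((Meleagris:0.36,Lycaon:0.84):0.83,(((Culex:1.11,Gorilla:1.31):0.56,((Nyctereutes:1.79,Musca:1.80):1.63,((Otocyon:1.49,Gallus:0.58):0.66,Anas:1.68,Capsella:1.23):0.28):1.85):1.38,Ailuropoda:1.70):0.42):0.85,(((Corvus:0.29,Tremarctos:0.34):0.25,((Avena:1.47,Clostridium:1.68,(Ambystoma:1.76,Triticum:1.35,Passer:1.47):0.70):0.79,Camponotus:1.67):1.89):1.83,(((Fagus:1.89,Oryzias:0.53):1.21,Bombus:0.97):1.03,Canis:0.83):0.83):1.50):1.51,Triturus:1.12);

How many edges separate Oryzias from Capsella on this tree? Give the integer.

11

The MRCA of Oryzias and Capsella is the node subtending (((Meleagris,Lycaon),(((Culex,Gorilla),((Nyctereutes,Musca),((Otocyon,Gallus),Anas,Capsella))),Ailuropoda)),(((Corvus,Tremarctos),((Avena,Clostridium,(Ambystoma,Triticum,Passer)),Camponotus)),(((Fagus,Oryzias),Bombus),Canis))).
From Oryzias up to that node: 5 branches. From Capsella up to the same node: 6 branches. Total: 5 + 6 = 11.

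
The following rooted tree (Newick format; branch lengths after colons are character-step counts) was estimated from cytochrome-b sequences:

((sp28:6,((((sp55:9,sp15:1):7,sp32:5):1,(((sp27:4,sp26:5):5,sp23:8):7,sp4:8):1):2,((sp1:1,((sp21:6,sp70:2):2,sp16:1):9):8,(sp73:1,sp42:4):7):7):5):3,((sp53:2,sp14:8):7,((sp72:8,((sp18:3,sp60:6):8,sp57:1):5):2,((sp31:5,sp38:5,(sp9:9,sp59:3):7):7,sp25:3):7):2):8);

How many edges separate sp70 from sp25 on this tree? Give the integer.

11

The MRCA of sp70 and sp25 is the root of the tree.
From sp70 up to that node: 7 branches. From sp25 up to the same node: 4 branches. Total: 7 + 4 = 11.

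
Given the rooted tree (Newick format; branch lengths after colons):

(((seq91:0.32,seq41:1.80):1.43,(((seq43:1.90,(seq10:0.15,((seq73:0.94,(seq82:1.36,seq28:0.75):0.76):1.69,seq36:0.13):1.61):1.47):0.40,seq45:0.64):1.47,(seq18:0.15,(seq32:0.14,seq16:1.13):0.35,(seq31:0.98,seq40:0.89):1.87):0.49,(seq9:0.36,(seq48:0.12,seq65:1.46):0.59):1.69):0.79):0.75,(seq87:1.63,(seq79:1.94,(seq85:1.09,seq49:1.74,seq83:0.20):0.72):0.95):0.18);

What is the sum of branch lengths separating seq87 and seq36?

The path runs seq87 → … → MRCA → … → seq36; the MRCA is the root of the tree.
Branch lengths along that path: 1.63 + 0.18 + 0.75 + 0.79 + 1.47 + 0.40 + 1.47 + 1.61 + 0.13 = 8.43.

8.43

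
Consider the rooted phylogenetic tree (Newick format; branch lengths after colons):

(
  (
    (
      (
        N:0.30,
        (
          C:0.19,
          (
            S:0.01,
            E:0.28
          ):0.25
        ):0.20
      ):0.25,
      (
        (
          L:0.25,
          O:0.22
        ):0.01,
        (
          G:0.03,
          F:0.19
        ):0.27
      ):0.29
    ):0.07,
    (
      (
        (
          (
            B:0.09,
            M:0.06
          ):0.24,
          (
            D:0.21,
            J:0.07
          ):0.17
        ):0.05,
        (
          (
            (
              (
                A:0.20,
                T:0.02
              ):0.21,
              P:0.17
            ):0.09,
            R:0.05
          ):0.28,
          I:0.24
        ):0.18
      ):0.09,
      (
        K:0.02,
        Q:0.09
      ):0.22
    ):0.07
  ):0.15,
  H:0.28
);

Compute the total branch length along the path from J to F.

The path runs J → … → MRCA → … → F; the MRCA is the node subtending (((N,(C,(S,E))),((L,O),(G,F))),((((B,M),(D,J)),((((A,T),P),R),I)),(K,Q))).
Branch lengths along that path: 0.07 + 0.17 + 0.05 + 0.09 + 0.07 + 0.07 + 0.29 + 0.27 + 0.19 = 1.27.

1.27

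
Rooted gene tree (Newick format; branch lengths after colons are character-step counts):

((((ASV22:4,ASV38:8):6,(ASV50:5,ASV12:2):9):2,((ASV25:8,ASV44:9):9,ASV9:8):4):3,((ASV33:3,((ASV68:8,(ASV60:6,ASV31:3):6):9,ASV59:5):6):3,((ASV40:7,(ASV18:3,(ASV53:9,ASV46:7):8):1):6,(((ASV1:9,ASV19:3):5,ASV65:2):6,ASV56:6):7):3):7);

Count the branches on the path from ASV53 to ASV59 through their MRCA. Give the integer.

8

The MRCA of ASV53 and ASV59 is the node subtending ((ASV33,((ASV68,(ASV60,ASV31)),ASV59)),((ASV40,(ASV18,(ASV53,ASV46))),(((ASV1,ASV19),ASV65),ASV56))).
From ASV53 up to that node: 5 branches. From ASV59 up to the same node: 3 branches. Total: 5 + 3 = 8.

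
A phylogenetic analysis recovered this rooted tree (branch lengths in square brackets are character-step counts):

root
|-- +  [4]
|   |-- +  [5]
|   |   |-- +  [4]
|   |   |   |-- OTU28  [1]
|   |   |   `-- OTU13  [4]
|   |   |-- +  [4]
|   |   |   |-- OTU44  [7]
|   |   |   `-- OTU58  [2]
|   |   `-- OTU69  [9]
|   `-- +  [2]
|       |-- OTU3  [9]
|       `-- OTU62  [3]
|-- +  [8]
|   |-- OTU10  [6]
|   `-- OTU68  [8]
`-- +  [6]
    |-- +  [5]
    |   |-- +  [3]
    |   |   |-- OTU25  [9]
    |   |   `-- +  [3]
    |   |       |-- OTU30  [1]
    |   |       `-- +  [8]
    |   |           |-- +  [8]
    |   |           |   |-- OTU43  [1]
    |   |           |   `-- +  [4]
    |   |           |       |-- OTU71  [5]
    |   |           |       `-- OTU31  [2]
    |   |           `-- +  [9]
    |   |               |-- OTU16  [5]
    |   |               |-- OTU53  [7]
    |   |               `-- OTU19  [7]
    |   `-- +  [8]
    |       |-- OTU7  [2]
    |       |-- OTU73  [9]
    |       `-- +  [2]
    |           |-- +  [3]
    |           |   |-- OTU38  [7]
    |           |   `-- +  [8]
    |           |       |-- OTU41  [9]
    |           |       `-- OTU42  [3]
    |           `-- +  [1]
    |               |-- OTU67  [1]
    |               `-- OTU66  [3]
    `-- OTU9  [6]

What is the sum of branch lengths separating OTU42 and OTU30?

31

The path runs OTU42 → … → MRCA → … → OTU30; the MRCA is the node subtending ((OTU25,(OTU30,((OTU43,(OTU71,OTU31)),(OTU16,OTU53,OTU19)))),(OTU7,OTU73,((OTU38,(OTU41,OTU42)),(OTU67,OTU66)))).
Branch lengths along that path: 3 + 8 + 3 + 2 + 8 + 3 + 3 + 1 = 31.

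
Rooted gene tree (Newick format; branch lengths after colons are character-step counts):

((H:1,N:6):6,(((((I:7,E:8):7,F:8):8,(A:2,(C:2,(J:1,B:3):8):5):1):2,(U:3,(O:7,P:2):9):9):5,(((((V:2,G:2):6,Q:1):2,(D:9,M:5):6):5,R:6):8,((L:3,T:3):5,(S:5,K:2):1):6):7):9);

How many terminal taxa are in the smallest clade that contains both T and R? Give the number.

The MRCA of T and R is the node subtending (((((V,G),Q),(D,M)),R),((L,T),(S,K))).
That clade contains 10 terminal taxa: D, G, K, L, M, Q, R, S, T, V.

10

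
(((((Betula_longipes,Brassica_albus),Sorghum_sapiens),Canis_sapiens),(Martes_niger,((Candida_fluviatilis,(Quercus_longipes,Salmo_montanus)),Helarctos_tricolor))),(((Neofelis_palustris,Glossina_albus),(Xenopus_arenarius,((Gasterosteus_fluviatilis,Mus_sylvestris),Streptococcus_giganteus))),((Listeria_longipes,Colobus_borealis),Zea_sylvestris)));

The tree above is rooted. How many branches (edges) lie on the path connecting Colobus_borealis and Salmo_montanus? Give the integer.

The MRCA of Colobus_borealis and Salmo_montanus is the root of the tree.
From Colobus_borealis up to that node: 4 branches. From Salmo_montanus up to the same node: 6 branches. Total: 4 + 6 = 10.

10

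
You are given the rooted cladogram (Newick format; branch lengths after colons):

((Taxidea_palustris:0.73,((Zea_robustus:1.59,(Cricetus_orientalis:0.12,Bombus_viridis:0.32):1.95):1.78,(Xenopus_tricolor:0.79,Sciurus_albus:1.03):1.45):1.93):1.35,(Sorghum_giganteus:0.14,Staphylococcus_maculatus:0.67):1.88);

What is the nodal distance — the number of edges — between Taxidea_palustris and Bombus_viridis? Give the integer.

The MRCA of Taxidea_palustris and Bombus_viridis is the node subtending (Taxidea_palustris,((Zea_robustus,(Cricetus_orientalis,Bombus_viridis)),(Xenopus_tricolor,Sciurus_albus))).
From Taxidea_palustris up to that node: 1 branch. From Bombus_viridis up to the same node: 4 branches. Total: 1 + 4 = 5.

5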